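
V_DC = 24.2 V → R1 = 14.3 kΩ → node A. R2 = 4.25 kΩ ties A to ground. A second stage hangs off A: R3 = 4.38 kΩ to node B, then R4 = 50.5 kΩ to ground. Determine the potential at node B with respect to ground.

V_B ≈ 4.81 V

Looking into the second stage from A: R3 + R4 = 54.88 kΩ appears in parallel with R2.
Effective lower resistance at A: R2 ‖ 54.88 = 3.945 kΩ.
So V_A = 24.2 × 0.2162 = 5.232 V.
Stage 2 is unloaded, so V_B = V_A · R4/(R3+R4) = 5.232 × 50.5/54.88 = 4.815 V.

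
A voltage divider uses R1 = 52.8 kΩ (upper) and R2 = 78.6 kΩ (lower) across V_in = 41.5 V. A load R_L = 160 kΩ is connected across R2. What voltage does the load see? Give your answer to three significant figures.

First combine the lower leg with the load: R2 ‖ R_L = 52.71 kΩ.
Then V_out = V_in · R2'/(R1 + R2') = 41.5 × 52.71/105.5 = 20.73 V.

V_out ≈ 20.7 V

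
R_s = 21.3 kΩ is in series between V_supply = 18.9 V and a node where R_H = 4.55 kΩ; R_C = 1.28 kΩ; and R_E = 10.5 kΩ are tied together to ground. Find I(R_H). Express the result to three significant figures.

Parallel bank: R_p = 1/(1/4.55 + 1/1.28 + 1/10.5) = 0.9122 kΩ.
Node voltage V_A = V_supply · R_p/(R_s + R_p) = 18.9 × 0.04107 = 0.7762 V.
Branch current I = V_A/R_H = 0.7762/4.55 = 0.1706 mA.

I ≈ 0.171 mA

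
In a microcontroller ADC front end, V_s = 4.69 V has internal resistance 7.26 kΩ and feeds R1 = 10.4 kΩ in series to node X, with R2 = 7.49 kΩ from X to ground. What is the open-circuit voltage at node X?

R1' = 7.26 + 10.4 = 17.66 kΩ (source resistance + R1).
Open-circuit (no load on X): V_th = V_s · R2/(R1' + R2) = 4.69 × 7.49/(17.66 + 7.49) = 1.397 V.

V_th ≈ 1.40 V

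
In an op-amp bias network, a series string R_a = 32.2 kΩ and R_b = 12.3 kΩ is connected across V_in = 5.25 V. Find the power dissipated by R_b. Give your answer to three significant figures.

P ≈ 0.171 mW

Series current I = V_in/ΣR = 5.25/44.50 = 0.1180 mA.
V(R_b) = I·R = 1.451 V; P = V·I = 1.451 × 0.1180 = 0.1712 mW.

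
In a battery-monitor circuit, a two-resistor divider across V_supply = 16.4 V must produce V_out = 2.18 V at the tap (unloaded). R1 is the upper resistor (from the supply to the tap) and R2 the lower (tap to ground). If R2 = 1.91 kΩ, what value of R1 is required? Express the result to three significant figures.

R1 ≈ 12.5 kΩ

V_out/V_supply = R2/(R1+R2) = 0.1329.
Rearranging, R1 = R2·(1−k)/k = 1.91 × 6.523 = 12.46 kΩ.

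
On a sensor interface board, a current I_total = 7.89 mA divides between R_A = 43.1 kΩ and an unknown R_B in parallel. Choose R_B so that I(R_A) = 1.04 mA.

Two-branch current divider: I_A = I_total · R_B/(R_A + R_B).
1.04/7.89 = R_B/(R_A + R_B) → R_B = R_A · (0.1318)/(1 − 0.1318) = 43.1 × 0.1518 = 6.544 kΩ.

R_B ≈ 6.54 kΩ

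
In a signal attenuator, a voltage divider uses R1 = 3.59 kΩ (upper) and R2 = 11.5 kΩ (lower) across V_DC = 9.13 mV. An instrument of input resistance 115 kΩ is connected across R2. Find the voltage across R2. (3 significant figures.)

The load sits in parallel with R2, giving an effective lower resistance R2' = R2·R_L/(R2+R_L) = 10.45 kΩ.
Then V_out = V_DC · R2'/(R1 + R2') = 9.13 × 10.45/14.04 = 6.796 mV.
(Unloaded it would be 6.96 mV; the load pulls it down.)

V_out ≈ 6.80 mV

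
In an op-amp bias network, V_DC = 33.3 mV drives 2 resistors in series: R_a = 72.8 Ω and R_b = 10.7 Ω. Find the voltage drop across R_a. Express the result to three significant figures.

Total series resistance ΣR = 72.8 + 10.7 = 83.50 Ω.
V = V_DC · R/ΣR = 33.3 × 0.8719 = 29.03 mV.

V ≈ 29.0 mV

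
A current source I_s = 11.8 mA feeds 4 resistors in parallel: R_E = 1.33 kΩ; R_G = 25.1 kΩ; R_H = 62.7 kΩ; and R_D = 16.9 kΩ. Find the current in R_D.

Conductances: ΣG = 1/1.33 + 1/25.1 + 1/62.7 + 1/16.9 = 0.8668 (1/kΩ).
R_D takes the fraction G_k/ΣG = 0.05917/0.8668 = 0.06826, so I = 11.8 × 0.06826 = 0.8055 mA.

I ≈ 0.805 mA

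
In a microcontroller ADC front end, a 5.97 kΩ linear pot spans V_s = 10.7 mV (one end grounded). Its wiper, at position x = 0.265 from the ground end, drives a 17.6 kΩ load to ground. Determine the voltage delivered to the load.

V_out ≈ 2.66 mV

Lower segment x·R_p = 1.582 kΩ; upper segment (1−x)·R_p = 4.388 kΩ.
Lower segment in parallel with the load: 1.582 ‖ 17.6 = 1.452 kΩ.
Loaded-divider output: V_out = 10.7 × 0.2486 = 2.660 mV.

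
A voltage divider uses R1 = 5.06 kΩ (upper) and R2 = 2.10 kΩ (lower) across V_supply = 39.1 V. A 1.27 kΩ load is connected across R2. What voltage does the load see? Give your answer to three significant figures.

First combine the lower leg with the load: R2 ‖ R_L = 0.7914 kΩ.
Now apply the divider: V_out = 39.1 × 0.1352 = 5.288 V.
(Unloaded it would be 11.5 V; the load pulls it down.)

V_out ≈ 5.29 V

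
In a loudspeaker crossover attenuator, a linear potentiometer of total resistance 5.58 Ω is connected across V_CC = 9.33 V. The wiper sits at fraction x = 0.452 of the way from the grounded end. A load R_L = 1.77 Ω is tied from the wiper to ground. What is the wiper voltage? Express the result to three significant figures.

V_out ≈ 2.37 V

Lower segment x·R_p = 2.522 Ω; upper segment (1−x)·R_p = 3.058 Ω.
(x·R_p) ‖ R_L = 1.040 Ω.
Then V_out = V_CC · 1.040/(3.058 + 1.040) = 2.368 V.
(Unloaded: V_out = x·V_CC = 4.22 V.)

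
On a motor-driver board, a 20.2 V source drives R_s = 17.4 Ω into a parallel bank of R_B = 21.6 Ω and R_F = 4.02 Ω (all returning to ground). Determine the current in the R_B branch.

Equivalent of the parallel group: R_p = 3.389 Ω.
V_A = 20.2 × 3.389/20.79 = 3.293 V.
I(R_B) = V_A / R_B = 3.293/21.6 = 0.1525 A.

I ≈ 0.152 A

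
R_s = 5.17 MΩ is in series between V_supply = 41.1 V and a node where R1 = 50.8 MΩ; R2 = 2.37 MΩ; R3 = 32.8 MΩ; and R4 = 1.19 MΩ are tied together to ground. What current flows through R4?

Combine the parallel branches: R_p = (1/50.8 + 1/2.37 + 1/32.8 + 1/1.19)⁻¹ = 0.7619 MΩ.
V_A = 41.1 × 0.7619/5.932 = 5.279 V.
I(R4) = V_A / R4 = 5.279/1.19 = 4.436 µA.

I ≈ 4.44 µA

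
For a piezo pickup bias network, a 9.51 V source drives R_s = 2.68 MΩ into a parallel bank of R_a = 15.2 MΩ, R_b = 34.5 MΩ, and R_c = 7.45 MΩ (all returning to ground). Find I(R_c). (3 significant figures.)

I ≈ 0.791 µA

Equivalent of the parallel group: R_p = 4.367 MΩ.
V_A by voltage divider: V_A = 9.51 × 4.367/(2.68 + 4.367) = 5.893 V.
Branch current I = V_A/R_c = 5.893/7.45 = 0.7910 µA.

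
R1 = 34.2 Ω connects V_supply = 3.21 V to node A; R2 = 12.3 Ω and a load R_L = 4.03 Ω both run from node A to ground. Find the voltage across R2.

The load sits in parallel with R2, giving an effective lower resistance R2' = R2·R_L/(R2+R_L) = 3.035 Ω.
Now apply the divider: V_out = 3.21 × 0.08152 = 0.2617 V.
(Unloaded it would be 0.849 V; the load pulls it down.)

V_out ≈ 0.262 V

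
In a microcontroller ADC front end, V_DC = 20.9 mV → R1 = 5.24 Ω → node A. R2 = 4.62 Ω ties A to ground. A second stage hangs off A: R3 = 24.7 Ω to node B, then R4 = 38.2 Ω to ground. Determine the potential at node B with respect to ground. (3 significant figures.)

Looking into the second stage from A: R3 + R4 = 62.90 Ω appears in parallel with R2.
R2 ‖ (R3+R4) = 4.304 Ω.
So V_A = 20.9 × 0.4510 = 9.425 mV.
Stage 2 is unloaded, so V_B = V_A · R4/(R3+R4) = 9.425 × 38.2/62.90 = 5.724 mV.

V_B ≈ 5.72 mV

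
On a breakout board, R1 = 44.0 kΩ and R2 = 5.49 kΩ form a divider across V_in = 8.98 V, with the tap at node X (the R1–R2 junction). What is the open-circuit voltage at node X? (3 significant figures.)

Open-circuit (no load on X): V_th = V_in · R2/(R1 + R2) = 8.98 × 5.49/(44.00 + 5.49) = 0.9962 V.

V_th ≈ 0.996 V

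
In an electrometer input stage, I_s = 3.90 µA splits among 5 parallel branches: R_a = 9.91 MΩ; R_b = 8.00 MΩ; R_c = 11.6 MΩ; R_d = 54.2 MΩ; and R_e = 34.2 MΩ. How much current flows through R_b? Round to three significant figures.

I ≈ 1.35 µA

ΣG = 1/9.91 + 1/8.00 + 1/11.6 + 1/54.2 + 1/34.2 = 0.3598.
R_b takes the fraction G_k/ΣG = 0.1250/0.3598 = 0.3474, so I = 3.90 × 0.3474 = 1.355 µA.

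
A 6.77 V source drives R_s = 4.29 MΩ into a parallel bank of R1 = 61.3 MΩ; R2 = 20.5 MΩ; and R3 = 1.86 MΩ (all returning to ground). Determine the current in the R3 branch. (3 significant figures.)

I ≈ 1.02 µA

Parallel bank: R_p = 1/(1/61.3 + 1/20.5 + 1/1.86) = 1.659 MΩ.
Node voltage V_A = V_s · R_p/(R_s + R_p) = 6.77 × 0.2789 = 1.888 V.
Branch current I = V_A/R3 = 1.888/1.86 = 1.015 µA.
(Equivalently: I_total = 1.138 µA, then current-divider fraction G_k/ΣG = 0.8920.)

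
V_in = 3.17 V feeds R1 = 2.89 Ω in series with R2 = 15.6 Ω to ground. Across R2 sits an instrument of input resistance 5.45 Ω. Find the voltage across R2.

The load sits in parallel with R2, giving an effective lower resistance R2' = R2·R_L/(R2+R_L) = 4.039 Ω.
Then V_out = V_in · R2'/(R1 + R2') = 3.17 × 4.039/6.929 = 1.848 V.
(Unloaded it would be 2.67 V; the load pulls it down.)

V_out ≈ 1.85 V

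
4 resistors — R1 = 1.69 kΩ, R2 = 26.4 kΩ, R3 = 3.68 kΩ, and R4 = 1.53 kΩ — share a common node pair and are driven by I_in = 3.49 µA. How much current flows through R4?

I ≈ 1.47 µA

Conductances: ΣG = 1/1.69 + 1/26.4 + 1/3.68 + 1/1.53 = 1.555 (1/kΩ).
R4 takes the fraction G_k/ΣG = 0.6536/1.555 = 0.4203, so I = 3.49 × 0.4203 = 1.467 µA.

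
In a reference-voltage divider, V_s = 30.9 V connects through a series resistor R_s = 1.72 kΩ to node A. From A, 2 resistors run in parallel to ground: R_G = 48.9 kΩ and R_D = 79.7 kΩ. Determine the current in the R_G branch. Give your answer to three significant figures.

I ≈ 0.598 mA

Equivalent of the parallel group: R_p = 30.31 kΩ.
Node voltage V_A = V_s · R_p/(R_s + R_p) = 30.9 × 0.9463 = 29.24 V.
Branch current I = V_A/R_G = 29.24/48.9 = 0.5980 mA.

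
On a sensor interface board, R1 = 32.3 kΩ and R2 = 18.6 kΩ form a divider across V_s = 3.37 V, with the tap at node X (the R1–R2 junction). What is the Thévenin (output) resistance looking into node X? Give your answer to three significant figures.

With V_s suppressed (replaced by a short), R_th = R1 ‖ R2 = (32.30 × 18.6)/(32.30 + 18.6) = 11.80 kΩ.

R_th ≈ 11.8 kΩ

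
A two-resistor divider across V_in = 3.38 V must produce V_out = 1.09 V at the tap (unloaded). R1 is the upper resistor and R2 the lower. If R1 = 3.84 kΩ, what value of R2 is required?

Required fraction k = V_out/V_in = 0.3225.
So R2 = R1 · V_out/(V_in − V_out) = 3.84 × 1.09/(3.38 − 1.09) = 3.84 × 0.4760 = 1.828 kΩ.

R2 ≈ 1.83 kΩ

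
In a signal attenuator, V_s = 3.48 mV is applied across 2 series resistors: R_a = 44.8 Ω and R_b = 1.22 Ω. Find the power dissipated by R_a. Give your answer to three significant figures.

ΣR = 46.02 Ω → I = 3.48/46.02 = 0.07562 mA.
P(R_a) = I²·R_a = (0.07562)² × 44.8 = 0.2562 µW.

P ≈ 0.256 µW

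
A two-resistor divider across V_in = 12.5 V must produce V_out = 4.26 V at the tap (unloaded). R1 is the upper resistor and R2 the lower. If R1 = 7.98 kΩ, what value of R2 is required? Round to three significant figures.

R2 ≈ 4.13 kΩ

V_out/V_in = R2/(R1+R2) = 0.3408.
Rearranging, R2 = R1·k/(1−k) = 7.98 × 0.5170 = 4.126 kΩ.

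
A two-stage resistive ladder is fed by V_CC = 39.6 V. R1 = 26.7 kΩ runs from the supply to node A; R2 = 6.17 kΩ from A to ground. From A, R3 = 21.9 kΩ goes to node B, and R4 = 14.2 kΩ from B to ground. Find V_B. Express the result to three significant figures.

V_B ≈ 2.57 V

Looking into the second stage from A: R3 + R4 = 36.10 kΩ appears in parallel with R2.
Effective lower resistance at A: R2 ‖ 36.10 = 5.269 kΩ.
V_A = 39.6 × 5.269/(26.7 + 5.269) = 6.527 V.
Stage 2 is unloaded, so V_B = V_A · R4/(R3+R4) = 6.527 × 14.2/36.10 = 2.567 V.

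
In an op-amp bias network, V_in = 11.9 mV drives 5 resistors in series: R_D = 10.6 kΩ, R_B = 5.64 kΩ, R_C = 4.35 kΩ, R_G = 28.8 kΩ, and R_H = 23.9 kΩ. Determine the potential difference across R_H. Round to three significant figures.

ΣR = 10.6 + 5.64 + 4.35 + 28.8 + 23.9 = 73.29 kΩ.
V = V_in · R/ΣR = 11.9 × 0.3261 = 3.881 mV.

V ≈ 3.88 mV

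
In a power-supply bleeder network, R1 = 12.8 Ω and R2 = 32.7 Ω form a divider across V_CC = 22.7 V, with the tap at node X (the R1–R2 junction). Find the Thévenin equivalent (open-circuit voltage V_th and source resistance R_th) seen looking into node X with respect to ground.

Open-circuit (no load on X): V_th = V_CC · R2/(R1 + R2) = 22.7 × 32.7/(12.80 + 32.7) = 16.31 V.
With V_CC suppressed (replaced by a short), R_th = R1 ‖ R2 = (12.80 × 32.7)/(12.80 + 32.7) = 9.199 Ω.

V_th ≈ 16.3 V, R_th ≈ 9.20 Ω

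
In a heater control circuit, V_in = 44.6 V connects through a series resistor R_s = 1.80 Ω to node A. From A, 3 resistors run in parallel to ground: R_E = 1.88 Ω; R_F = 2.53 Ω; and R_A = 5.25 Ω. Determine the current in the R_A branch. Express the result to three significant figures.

Parallel bank: R_p = 1/(1/1.88 + 1/2.53 + 1/5.25) = 0.8947 Ω.
V_A by voltage divider: V_A = 44.6 × 0.8947/(1.80 + 0.8947) = 14.81 V.
Branch current I = V_A/R_A = 14.81/5.25 = 2.821 A.
(Check via current divider: I_total = 16.55 A; share G_k/ΣG = 0.1704 → same result.)

I ≈ 2.82 A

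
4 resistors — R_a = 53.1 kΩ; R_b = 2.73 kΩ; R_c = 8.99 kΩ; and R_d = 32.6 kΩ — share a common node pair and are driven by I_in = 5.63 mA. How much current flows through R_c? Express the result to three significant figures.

Conductances: ΣG = 1/53.1 + 1/2.73 + 1/8.99 + 1/32.6 = 0.5270 (1/kΩ).
Current divider: I(R_c) = I_in · G_k/ΣG = 5.63 × (0.1112/0.5270) = 5.63 × 0.2111 = 1.188 mA.

I ≈ 1.19 mA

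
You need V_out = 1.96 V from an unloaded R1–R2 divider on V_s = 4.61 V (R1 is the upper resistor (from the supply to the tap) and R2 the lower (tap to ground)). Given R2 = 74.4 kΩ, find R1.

R1 ≈ 101 kΩ

V_out/V_s = R2/(R1+R2) = 0.4252.
So R1 = R2 · (V_s/V_out − 1) = 74.4 × (4.61/1.96 − 1) = 74.4 × 1.352 = 100.6 kΩ.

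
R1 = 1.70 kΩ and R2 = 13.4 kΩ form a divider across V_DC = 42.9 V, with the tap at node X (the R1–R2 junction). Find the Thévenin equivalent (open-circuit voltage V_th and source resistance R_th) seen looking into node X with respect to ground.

V_th ≈ 38.1 V, R_th ≈ 1.51 kΩ

With X open, the divider is unloaded: V_th = 42.9 × 13.4/15.10 = 38.07 V.
Looking into X with the source shorted: R_th = R1·R2/(R1+R2) = 1.700 × 13.4/15.10 = 1.509 kΩ.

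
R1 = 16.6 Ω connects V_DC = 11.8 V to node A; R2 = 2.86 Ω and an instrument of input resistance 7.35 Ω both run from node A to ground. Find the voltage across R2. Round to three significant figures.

V_out ≈ 1.30 V

R2 ‖ R_L = (2.86 × 7.35)/(2.86 + 7.35) = 2.059 Ω.
Then V_out = V_DC · R2'/(R1 + R2') = 11.8 × 2.059/18.66 = 1.302 V.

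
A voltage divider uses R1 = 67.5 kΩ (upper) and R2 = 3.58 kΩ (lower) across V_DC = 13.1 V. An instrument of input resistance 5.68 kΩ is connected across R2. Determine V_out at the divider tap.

V_out ≈ 0.413 V

R2 ‖ R_L = (3.58 × 5.68)/(3.58 + 5.68) = 2.196 kΩ.
Voltage divider with the loaded lower leg: V_out = 13.1 × 2.196/(67.5 + 2.196) = 13.1 × 0.03151 = 0.4127 V.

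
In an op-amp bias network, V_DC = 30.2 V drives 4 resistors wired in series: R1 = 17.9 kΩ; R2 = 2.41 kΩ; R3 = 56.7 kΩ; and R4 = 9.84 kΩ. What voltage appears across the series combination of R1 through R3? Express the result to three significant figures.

V ≈ 26.8 V

Series total: ΣR = 17.9 + 2.41 + 56.7 + 9.84 = 86.85 kΩ.
R_{R1..R3} = 17.9 + 2.41 + 56.7 = 77.01 kΩ.
By the voltage-divider rule, V = 30.2 × 77.01/86.85 = 26.78 V.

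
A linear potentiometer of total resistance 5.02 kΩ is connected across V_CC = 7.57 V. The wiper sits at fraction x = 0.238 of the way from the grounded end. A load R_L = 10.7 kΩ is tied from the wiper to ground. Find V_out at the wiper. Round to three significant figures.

V_out ≈ 1.66 V

Lower segment x·R_p = 1.195 kΩ; upper segment (1−x)·R_p = 3.825 kΩ.
(x·R_p) ‖ R_L = 1.075 kΩ.
V_out = 7.57 × 1.075/(3.825 + 1.075) = 1.660 V.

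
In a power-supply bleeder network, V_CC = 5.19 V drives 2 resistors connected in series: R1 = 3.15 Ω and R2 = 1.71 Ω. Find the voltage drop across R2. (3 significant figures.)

ΣR = 3.15 + 1.71 = 4.860 Ω.
Voltage divider: V = V_CC · (1.710 / 4.860) = 5.19 × 0.3519 = 1.826 V.

V ≈ 1.83 V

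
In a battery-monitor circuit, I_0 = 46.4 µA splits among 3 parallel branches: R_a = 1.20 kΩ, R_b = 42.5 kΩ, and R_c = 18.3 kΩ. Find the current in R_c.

I ≈ 2.78 µA

ΣG = 1/1.20 + 1/42.5 + 1/18.3 = 0.9115.
R_c takes the fraction G_k/ΣG = 0.05464/0.9115 = 0.05995, so I = 46.4 × 0.05995 = 2.782 µA.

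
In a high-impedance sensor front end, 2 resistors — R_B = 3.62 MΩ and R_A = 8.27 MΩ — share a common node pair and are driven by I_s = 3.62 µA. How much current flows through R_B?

For two parallel branches, I_k = I_s · (other R)/(sum of R).
So I = 3.62 × 8.27/11.89 = 2.518 µA.

I ≈ 2.52 µA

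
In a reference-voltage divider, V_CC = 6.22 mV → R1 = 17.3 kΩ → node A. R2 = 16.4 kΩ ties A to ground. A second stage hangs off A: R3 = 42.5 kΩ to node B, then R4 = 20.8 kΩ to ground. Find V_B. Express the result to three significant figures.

V_B ≈ 0.878 mV

The second stage (R3 + R4 = 63.30 kΩ) loads node A in parallel with R2.
R2 ‖ (R3+R4) = 13.03 kΩ.
V_A = 6.22 × 13.03/(17.3 + 13.03) = 2.672 mV.
Stage 2 is unloaded, so V_B = V_A · R4/(R3+R4) = 2.672 × 20.8/63.30 = 0.8779 mV.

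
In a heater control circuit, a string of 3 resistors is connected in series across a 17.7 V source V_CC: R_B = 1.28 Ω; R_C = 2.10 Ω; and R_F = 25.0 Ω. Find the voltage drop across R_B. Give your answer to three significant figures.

Total series resistance ΣR = 1.28 + 2.10 + 25.0 = 28.38 Ω.
By the voltage-divider rule, V = 17.7 × 1.280/28.38 = 0.7983 V.

V ≈ 0.798 V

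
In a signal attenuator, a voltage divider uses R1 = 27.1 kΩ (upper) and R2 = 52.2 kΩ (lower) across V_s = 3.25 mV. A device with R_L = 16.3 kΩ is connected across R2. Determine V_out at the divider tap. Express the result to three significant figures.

R2 ‖ R_L = (52.2 × 16.3)/(52.2 + 16.3) = 12.42 kΩ.
Voltage divider with the loaded lower leg: V_out = 3.25 × 12.42/(27.1 + 12.42) = 3.25 × 0.3143 = 1.021 mV.

V_out ≈ 1.02 mV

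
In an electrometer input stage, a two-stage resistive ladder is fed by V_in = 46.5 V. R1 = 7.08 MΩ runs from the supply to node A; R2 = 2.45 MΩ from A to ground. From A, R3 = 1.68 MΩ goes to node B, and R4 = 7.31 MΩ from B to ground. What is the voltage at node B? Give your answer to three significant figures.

Node A sees R2 in parallel with the series input of stage 2, R3 + R4 = 8.990 MΩ.
R2 ‖ (R3+R4) = 1.925 MΩ.
First divider: V_A = V_in · 1.925/(7.08 + 1.925) = 9.942 V.
Stage 2 is unloaded, so V_B = V_A · R4/(R3+R4) = 9.942 × 7.31/8.990 = 8.084 V.

V_B ≈ 8.08 V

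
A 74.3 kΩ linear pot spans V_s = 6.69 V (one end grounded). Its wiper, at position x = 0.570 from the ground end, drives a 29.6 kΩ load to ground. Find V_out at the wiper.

V_out ≈ 2.36 V

Split the track: R_lower = x·R_p = 42.35 kΩ, R_upper = (1−x)·R_p = 31.95 kΩ.
(x·R_p) ‖ R_L = 17.42 kΩ.
Loaded-divider output: V_out = 6.69 × 0.3529 = 2.361 V.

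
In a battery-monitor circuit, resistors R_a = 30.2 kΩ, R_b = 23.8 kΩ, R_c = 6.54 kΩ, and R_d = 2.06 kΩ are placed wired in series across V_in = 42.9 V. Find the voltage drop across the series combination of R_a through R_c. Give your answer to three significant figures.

Total series resistance ΣR = 30.2 + 23.8 + 6.54 + 2.06 = 62.60 kΩ.
R_{R_a..R_c} = 30.2 + 23.8 + 6.54 = 60.54 kΩ.
Voltage divider: V = V_in · (60.54 / 62.60) = 42.9 × 0.9671 = 41.49 V.

V ≈ 41.5 V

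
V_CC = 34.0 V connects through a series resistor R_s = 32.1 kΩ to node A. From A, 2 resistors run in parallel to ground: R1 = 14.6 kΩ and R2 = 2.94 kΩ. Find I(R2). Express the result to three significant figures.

Combine the parallel branches: R_p = (1/14.6 + 1/2.94)⁻¹ = 2.447 kΩ.
Node voltage V_A = V_CC · R_p/(R_s + R_p) = 34.0 × 0.07084 = 2.408 V.
I(R2) = V_A / R2 = 2.408/2.94 = 0.8192 mA.

I ≈ 0.819 mA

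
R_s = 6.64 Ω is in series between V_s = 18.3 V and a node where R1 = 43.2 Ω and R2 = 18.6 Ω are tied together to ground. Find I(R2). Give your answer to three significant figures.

Combine the parallel branches: R_p = (1/43.2 + 1/18.6)⁻¹ = 13.00 Ω.
Node voltage V_A = V_s · R_p/(R_s + R_p) = 18.3 × 0.6619 = 12.11 V.
Branch current I = V_A/R2 = 12.11/18.6 = 0.6513 A.

I ≈ 0.651 A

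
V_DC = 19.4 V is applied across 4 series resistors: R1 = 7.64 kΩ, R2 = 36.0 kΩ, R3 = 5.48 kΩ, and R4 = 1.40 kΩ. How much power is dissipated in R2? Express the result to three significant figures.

Series current I = V_DC/ΣR = 19.4/50.52 = 0.3840 mA.
P(R2) = I²·R2 = (0.3840)² × 36.0 = 5.309 mW.

P ≈ 5.31 mW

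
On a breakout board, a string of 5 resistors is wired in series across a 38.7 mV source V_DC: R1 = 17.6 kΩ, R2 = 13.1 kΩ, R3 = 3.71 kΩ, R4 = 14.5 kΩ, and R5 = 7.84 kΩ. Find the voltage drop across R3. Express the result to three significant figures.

Total series resistance ΣR = 17.6 + 13.1 + 3.71 + 14.5 + 7.84 = 56.75 kΩ.
By the voltage-divider rule, V = 38.7 × 3.710/56.75 = 2.530 mV.

V ≈ 2.53 mV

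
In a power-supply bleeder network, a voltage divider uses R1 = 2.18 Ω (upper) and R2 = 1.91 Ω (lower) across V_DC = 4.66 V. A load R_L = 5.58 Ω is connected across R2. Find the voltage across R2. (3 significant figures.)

V_out ≈ 1.84 V

First combine the lower leg with the load: R2 ‖ R_L = 1.423 Ω.
Voltage divider with the loaded lower leg: V_out = 4.66 × 1.423/(2.18 + 1.423) = 4.66 × 0.3949 = 1.840 V.
(Unloaded it would be 2.18 V; the load pulls it down.)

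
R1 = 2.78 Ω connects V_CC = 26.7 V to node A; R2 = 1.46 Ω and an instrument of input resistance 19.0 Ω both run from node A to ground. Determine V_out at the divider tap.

V_out ≈ 8.75 V

The load sits in parallel with R2, giving an effective lower resistance R2' = R2·R_L/(R2+R_L) = 1.356 Ω.
Voltage divider with the loaded lower leg: V_out = 26.7 × 1.356/(2.78 + 1.356) = 26.7 × 0.3278 = 8.753 V.
(Unloaded it would be 9.19 V; the load pulls it down.)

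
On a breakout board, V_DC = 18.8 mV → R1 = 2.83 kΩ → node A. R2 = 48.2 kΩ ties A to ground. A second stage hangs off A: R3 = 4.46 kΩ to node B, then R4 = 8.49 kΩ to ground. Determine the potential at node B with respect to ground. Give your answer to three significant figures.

V_B ≈ 9.65 mV

Looking into the second stage from A: R3 + R4 = 12.95 kΩ appears in parallel with R2.
Effective lower resistance at A: R2 ‖ 12.95 = 10.21 kΩ.
V_A = 18.8 × 10.21/(2.83 + 10.21) = 14.72 mV.
V_B = V_A × 0.6556 = 9.650 mV.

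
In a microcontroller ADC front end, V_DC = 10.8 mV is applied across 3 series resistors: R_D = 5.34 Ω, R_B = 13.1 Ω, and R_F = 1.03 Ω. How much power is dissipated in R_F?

P ≈ 0.317 µW

ΣR = 19.47 Ω → I = 10.8/19.47 = 0.5547 mA.
P(R_F) = I²·R_F = (0.5547)² × 1.03 = 0.3169 µW.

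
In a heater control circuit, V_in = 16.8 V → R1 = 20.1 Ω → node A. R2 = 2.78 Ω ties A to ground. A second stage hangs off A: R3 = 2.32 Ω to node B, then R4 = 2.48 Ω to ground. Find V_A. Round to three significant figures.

Looking into the second stage from A: R3 + R4 = 4.800 Ω appears in parallel with R2.
Effective lower resistance at A: R2 ‖ 4.800 = 1.760 Ω.
So V_A = 16.8 × 0.08053 = 1.353 V.

V_A ≈ 1.35 V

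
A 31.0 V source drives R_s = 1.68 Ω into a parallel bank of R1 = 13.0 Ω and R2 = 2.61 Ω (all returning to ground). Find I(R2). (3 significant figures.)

I ≈ 6.70 A

Combine the parallel branches: R_p = (1/13.0 + 1/2.61)⁻¹ = 2.174 Ω.
V_A = 31.0 × 2.174/3.854 = 17.49 V.
Branch current I = V_A/R2 = 17.49/2.61 = 6.699 A.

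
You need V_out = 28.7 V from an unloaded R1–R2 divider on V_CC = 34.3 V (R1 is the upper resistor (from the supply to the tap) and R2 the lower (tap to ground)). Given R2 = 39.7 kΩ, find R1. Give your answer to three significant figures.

R1 ≈ 7.75 kΩ

V_out/V_CC = R2/(R1+R2) = 0.8367.
R1 = R2·(1/k − 1) = 39.7 × 0.1951 = 7.746 kΩ.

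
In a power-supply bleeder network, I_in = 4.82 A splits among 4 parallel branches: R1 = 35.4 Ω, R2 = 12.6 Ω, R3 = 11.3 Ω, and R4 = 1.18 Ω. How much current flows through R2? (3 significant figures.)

I ≈ 0.367 A

Conductances: ΣG = 1/35.4 + 1/12.6 + 1/11.3 + 1/1.18 = 1.044 (1/Ω).
R2 takes the fraction G_k/ΣG = 0.07937/1.044 = 0.07605, so I = 4.82 × 0.07605 = 0.3666 A.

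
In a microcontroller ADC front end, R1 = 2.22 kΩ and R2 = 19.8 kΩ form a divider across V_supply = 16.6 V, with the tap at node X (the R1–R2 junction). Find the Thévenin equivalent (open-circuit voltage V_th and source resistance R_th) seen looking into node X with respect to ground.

V_th ≈ 14.9 V, R_th ≈ 2.00 kΩ

Open-circuit (no load on X): V_th = V_supply · R2/(R1 + R2) = 16.6 × 19.8/(2.220 + 19.8) = 14.93 V.
With V_supply suppressed (replaced by a short), R_th = R1 ‖ R2 = (2.220 × 19.8)/(2.220 + 19.8) = 1.996 kΩ.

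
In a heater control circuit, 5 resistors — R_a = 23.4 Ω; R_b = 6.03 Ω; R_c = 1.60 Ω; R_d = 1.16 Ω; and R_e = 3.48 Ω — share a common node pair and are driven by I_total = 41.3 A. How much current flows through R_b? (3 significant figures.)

Conductances: ΣG = 1/23.4 + 1/6.03 + 1/1.60 + 1/1.16 + 1/3.48 = 1.983 (1/Ω).
R_b takes the fraction G_k/ΣG = 0.1658/1.983 = 0.08363, so I = 41.3 × 0.08363 = 3.454 A.

I ≈ 3.45 A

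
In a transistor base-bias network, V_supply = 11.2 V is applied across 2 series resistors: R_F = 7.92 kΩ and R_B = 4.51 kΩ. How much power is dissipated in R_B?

P ≈ 3.66 mW

The common current is I = 11.2/12.43 = 0.9010 mA.
P = I²R = 0.8119 × 4.51 = 3.662 mW.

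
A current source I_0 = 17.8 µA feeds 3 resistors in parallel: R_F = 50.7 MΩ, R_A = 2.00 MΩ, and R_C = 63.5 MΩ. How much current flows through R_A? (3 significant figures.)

I ≈ 16.6 µA

ΣG = 1/50.7 + 1/2.00 + 1/63.5 = 0.5355.
By the current-divider rule, I = I_0 · G_k/ΣG = 17.8 × 0.9338 = 16.62 µA.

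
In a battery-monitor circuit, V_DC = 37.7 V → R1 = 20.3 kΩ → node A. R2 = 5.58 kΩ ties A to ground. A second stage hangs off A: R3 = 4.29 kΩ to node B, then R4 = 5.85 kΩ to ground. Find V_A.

V_A ≈ 5.68 V

Node A sees R2 in parallel with the series input of stage 2, R3 + R4 = 10.14 kΩ.
R2 ‖ (R3+R4) = 3.599 kΩ.
First divider: V_A = V_DC · 3.599/(20.3 + 3.599) = 5.678 V.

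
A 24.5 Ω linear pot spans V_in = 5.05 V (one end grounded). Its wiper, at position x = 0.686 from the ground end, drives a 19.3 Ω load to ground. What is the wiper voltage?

Lower segment x·R_p = 16.81 Ω; upper segment (1−x)·R_p = 7.693 Ω.
(x·R_p) ‖ R_L = 8.984 Ω.
Loaded-divider output: V_out = 5.05 × 0.5387 = 2.720 V.
(Unloaded: V_out = x·V_in = 3.46 V.)

V_out ≈ 2.72 V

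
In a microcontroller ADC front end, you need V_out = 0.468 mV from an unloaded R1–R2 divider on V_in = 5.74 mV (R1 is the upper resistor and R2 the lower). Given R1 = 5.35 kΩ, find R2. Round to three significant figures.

Required fraction k = V_out/V_in = 0.08153.
So R2 = R1 · V_out/(V_in − V_out) = 5.35 × 0.468/(5.74 − 0.468) = 5.35 × 0.08877 = 0.4749 kΩ.

R2 ≈ 0.475 kΩ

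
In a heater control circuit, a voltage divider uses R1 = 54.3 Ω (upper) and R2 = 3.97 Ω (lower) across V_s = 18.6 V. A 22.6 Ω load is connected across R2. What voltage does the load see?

V_out ≈ 1.09 V

First combine the lower leg with the load: R2 ‖ R_L = 3.377 Ω.
Then V_out = V_s · R2'/(R1 + R2') = 18.6 × 3.377/57.68 = 1.089 V.
(Unloaded it would be 1.27 V; the load pulls it down.)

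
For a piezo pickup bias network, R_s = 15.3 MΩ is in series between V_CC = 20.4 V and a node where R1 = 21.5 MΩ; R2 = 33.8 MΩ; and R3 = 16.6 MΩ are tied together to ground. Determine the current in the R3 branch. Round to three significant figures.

Parallel bank: R_p = 1/(1/21.5 + 1/33.8 + 1/16.6) = 7.335 MΩ.
V_A = 20.4 × 7.335/22.63 = 6.611 V.
I(R3) = V_A / R3 = 6.611/16.6 = 0.3982 µA.
(Equivalently: I_total = 0.9013 µA, then current-divider fraction G_k/ΣG = 0.4418.)

I ≈ 0.398 µA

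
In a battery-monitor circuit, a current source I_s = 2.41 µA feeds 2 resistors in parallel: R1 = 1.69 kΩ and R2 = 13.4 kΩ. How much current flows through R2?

For two parallel branches, I_k = I_s · (other R)/(sum of R).
I(R2) = 2.41 × 1.69/(1.69 + 13.4) = 2.41 × 0.1120 = 0.2699 µA.

I ≈ 0.270 µA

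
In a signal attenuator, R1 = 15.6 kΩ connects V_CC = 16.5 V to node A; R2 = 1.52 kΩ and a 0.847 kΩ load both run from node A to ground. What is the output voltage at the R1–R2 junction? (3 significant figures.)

V_out ≈ 0.556 V

R2 ‖ R_L = (1.52 × 0.847)/(1.52 + 0.847) = 0.5439 kΩ.
Voltage divider with the loaded lower leg: V_out = 16.5 × 0.5439/(15.6 + 0.5439) = 16.5 × 0.03369 = 0.5559 V.
(Unloaded it would be 1.46 V; the load pulls it down.)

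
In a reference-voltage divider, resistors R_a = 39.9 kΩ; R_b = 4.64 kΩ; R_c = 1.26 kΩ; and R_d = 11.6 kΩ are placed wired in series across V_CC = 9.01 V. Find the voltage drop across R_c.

V ≈ 0.198 V

Series total: ΣR = 39.9 + 4.64 + 1.26 + 11.6 = 57.40 kΩ.
By the voltage-divider rule, V = 9.01 × 1.260/57.40 = 0.1978 V.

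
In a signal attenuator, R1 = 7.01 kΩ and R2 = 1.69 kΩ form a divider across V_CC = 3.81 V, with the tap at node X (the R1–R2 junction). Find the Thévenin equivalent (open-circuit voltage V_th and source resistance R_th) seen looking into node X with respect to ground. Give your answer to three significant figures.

V_th ≈ 0.740 V, R_th ≈ 1.36 kΩ

With X open, the divider is unloaded: V_th = 3.81 × 1.69/8.700 = 0.7401 V.
Looking into X with the source shorted: R_th = R1·R2/(R1+R2) = 7.010 × 1.69/8.700 = 1.362 kΩ.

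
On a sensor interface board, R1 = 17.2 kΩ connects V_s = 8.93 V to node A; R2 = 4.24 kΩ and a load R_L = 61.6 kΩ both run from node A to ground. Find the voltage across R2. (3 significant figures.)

R2 ‖ R_L = (4.24 × 61.6)/(4.24 + 61.6) = 3.967 kΩ.
Now apply the divider: V_out = 8.93 × 0.1874 = 1.674 V.

V_out ≈ 1.67 V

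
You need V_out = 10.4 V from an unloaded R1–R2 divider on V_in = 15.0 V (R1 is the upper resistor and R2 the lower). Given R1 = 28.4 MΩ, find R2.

R2 ≈ 64.2 MΩ

Required fraction k = V_out/V_in = 0.6933.
Rearranging, R2 = R1·k/(1−k) = 28.4 × 2.261 = 64.21 MΩ.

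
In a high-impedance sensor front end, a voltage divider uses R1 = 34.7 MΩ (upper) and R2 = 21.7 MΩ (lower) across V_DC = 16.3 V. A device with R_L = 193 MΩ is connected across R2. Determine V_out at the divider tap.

The load sits in parallel with R2, giving an effective lower resistance R2' = R2·R_L/(R2+R_L) = 19.51 MΩ.
Now apply the divider: V_out = 16.3 × 0.3599 = 5.866 V.

V_out ≈ 5.87 V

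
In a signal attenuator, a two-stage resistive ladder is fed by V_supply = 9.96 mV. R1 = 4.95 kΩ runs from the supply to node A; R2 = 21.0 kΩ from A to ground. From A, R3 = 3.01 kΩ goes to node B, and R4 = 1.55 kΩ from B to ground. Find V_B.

Node A sees R2 in parallel with the series input of stage 2, R3 + R4 = 4.560 kΩ.
Effective lower resistance at A: R2 ‖ 4.560 = 3.746 kΩ.
So V_A = 9.96 × 0.4308 = 4.291 mV.
Then the unloaded second divider: V_B = V_A × R4/(R3+R4) = 4.291 × 0.3399 = 1.458 mV.

V_B ≈ 1.46 mV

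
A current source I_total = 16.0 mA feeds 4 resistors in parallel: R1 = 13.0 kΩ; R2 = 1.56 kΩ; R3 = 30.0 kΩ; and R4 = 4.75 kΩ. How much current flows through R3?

Total conductance ΣG = 1/13.0 + 1/1.56 + 1/30.0 + 1/4.75 = 0.9618 (units of 1/kΩ).
Current divider: I(R3) = I_total · G_k/ΣG = 16.0 × (0.03333/0.9618) = 16.0 × 0.03466 = 0.5545 mA.

I ≈ 0.555 mA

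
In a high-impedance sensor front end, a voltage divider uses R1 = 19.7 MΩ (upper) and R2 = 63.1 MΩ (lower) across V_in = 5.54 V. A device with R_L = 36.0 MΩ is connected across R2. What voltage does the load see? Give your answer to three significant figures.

V_out ≈ 2.98 V

R2 ‖ R_L = (63.1 × 36.0)/(63.1 + 36.0) = 22.92 MΩ.
Now apply the divider: V_out = 5.54 × 0.5378 = 2.979 V.
(Unloaded it would be 4.22 V; the load pulls it down.)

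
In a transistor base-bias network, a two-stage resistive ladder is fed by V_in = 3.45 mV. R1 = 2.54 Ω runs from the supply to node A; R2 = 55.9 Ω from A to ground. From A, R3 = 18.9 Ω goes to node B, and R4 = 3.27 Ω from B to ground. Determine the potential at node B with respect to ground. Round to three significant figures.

V_B ≈ 0.439 mV

The second stage (R3 + R4 = 22.17 Ω) loads node A in parallel with R2.
Effective lower resistance at A: R2 ‖ 22.17 = 15.87 Ω.
First divider: V_A = V_in · 15.87/(2.54 + 15.87) = 2.974 mV.
Then the unloaded second divider: V_B = V_A × R4/(R3+R4) = 2.974 × 0.1475 = 0.4387 mV.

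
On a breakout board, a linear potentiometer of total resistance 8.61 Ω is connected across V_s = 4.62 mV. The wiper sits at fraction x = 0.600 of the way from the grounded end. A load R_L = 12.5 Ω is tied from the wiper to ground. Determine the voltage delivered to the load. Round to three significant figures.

Split the track: R_lower = x·R_p = 5.166 Ω, R_upper = (1−x)·R_p = 3.444 Ω.
Lower segment in parallel with the load: 5.166 ‖ 12.5 = 3.655 Ω.
V_out = 4.62 × 3.655/(3.444 + 3.655) = 2.379 mV.

V_out ≈ 2.38 mV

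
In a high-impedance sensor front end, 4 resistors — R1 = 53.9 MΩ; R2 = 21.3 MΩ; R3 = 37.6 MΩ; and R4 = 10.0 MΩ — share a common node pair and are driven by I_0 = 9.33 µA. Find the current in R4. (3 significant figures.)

ΣG = 1/53.9 + 1/21.3 + 1/37.6 + 1/10.0 = 0.1921.
By the current-divider rule, I = I_0 · G_k/ΣG = 9.33 × 0.5206 = 4.857 µA.

I ≈ 4.86 µA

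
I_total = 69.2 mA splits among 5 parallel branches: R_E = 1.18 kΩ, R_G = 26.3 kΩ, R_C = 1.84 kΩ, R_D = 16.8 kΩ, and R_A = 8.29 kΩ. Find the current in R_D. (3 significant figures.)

I ≈ 2.56 mA

Total conductance ΣG = 1/1.18 + 1/26.3 + 1/1.84 + 1/16.8 + 1/8.29 = 1.609 (units of 1/kΩ).
R_D takes the fraction G_k/ΣG = 0.05952/1.609 = 0.03699, so I = 69.2 × 0.03699 = 2.560 mA.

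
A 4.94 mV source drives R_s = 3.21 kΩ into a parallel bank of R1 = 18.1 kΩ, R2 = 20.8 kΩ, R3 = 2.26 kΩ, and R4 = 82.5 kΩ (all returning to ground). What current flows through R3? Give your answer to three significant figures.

I ≈ 0.783 µA

Equivalent of the parallel group: R_p = 1.792 kΩ.
Node voltage V_A = V_supply · R_p/(R_s + R_p) = 4.94 × 0.3583 = 1.770 mV.
Branch current I = V_A/R3 = 1.770/2.26 = 0.7832 µA.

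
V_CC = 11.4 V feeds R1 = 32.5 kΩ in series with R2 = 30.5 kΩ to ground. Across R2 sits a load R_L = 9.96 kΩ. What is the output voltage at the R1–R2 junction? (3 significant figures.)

V_out ≈ 2.14 V

The load sits in parallel with R2, giving an effective lower resistance R2' = R2·R_L/(R2+R_L) = 7.508 kΩ.
Voltage divider with the loaded lower leg: V_out = 11.4 × 7.508/(32.5 + 7.508) = 11.4 × 0.1877 = 2.139 V.
(Unloaded it would be 5.52 V; the load pulls it down.)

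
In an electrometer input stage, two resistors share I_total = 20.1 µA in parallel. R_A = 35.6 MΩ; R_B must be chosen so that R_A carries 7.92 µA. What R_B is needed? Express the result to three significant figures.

R_B ≈ 23.1 MΩ

In a two-way split, I_A/I_total = R_B/(R_A + R_B).
7.92/20.1 = R_B/(R_A + R_B) → R_B = R_A · (0.3940)/(1 − 0.3940) = 35.6 × 0.6502 = 23.15 MΩ.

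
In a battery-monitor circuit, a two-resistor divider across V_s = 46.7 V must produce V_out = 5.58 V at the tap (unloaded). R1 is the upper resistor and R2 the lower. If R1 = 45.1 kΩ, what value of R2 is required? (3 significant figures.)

R2 ≈ 6.12 kΩ

Required fraction k = V_out/V_s = 0.1195.
Rearranging, R2 = R1·k/(1−k) = 45.1 × 0.1357 = 6.120 kΩ.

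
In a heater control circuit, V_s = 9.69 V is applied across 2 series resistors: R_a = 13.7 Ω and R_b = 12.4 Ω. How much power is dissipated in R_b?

P ≈ 1.71 W

Series current I = V_s/ΣR = 9.69/26.10 = 0.3713 A.
P(R_b) = I²·R_b = (0.3713)² × 12.4 = 1.709 W.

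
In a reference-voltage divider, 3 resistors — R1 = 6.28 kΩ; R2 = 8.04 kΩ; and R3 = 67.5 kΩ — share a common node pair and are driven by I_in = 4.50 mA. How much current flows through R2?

I ≈ 1.88 mA

Total conductance ΣG = 1/6.28 + 1/8.04 + 1/67.5 = 0.2984 (units of 1/kΩ).
By the current-divider rule, I = I_in · G_k/ΣG = 4.50 × 0.4168 = 1.875 mA.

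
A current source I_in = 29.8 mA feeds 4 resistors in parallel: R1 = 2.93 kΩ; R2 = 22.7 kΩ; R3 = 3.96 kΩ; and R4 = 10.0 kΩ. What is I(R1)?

I ≈ 13.8 mA

Total conductance ΣG = 1/2.93 + 1/22.7 + 1/3.96 + 1/10.0 = 0.7379 (units of 1/kΩ).
Current divider: I(R1) = I_in · G_k/ΣG = 29.8 × (0.3413/0.7379) = 29.8 × 0.4625 = 13.78 mA.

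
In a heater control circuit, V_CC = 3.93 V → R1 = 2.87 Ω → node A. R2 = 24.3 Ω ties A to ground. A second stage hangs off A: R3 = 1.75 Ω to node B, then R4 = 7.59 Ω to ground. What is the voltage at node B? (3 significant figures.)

Node A sees R2 in parallel with the series input of stage 2, R3 + R4 = 9.340 Ω.
R2 ‖ (R3+R4) = 6.747 Ω.
V_A = 3.93 × 6.747/(2.87 + 6.747) = 2.757 V.
V_B = V_A × 0.8126 = 2.241 V.

V_B ≈ 2.24 V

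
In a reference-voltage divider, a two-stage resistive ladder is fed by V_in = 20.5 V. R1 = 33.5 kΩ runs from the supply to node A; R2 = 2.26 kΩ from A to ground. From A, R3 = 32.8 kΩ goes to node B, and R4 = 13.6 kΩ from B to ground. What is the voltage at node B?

The second stage (R3 + R4 = 46.40 kΩ) loads node A in parallel with R2.
Effective lower resistance at A: R2 ‖ 46.40 = 2.155 kΩ.
V_A = 20.5 × 2.155/(33.5 + 2.155) = 1.239 V.
V_B = V_A × 0.2931 = 0.3632 V.

V_B ≈ 0.363 V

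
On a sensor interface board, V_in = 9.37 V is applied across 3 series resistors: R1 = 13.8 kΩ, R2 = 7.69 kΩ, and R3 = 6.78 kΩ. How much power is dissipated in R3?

The common current is I = 9.37/28.27 = 0.3314 mA.
V(R3) = I·R = 2.247 V; P = V·I = 2.247 × 0.3314 = 0.7448 mW.

P ≈ 0.745 mW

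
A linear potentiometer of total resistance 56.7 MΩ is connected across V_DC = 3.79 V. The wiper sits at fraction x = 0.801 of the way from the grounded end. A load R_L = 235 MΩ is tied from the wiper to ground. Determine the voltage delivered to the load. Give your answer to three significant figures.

The pot divides into 11.28 MΩ above the wiper and 45.42 MΩ below.
(x·R_p) ‖ R_L = 38.06 MΩ.
Loaded-divider output: V_out = 3.79 × 0.7713 = 2.923 V.

V_out ≈ 2.92 V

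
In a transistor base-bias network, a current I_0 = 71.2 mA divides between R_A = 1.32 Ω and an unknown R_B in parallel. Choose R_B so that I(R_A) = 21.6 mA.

Two-branch current divider: I_A = I_0 · R_B/(R_A + R_B).
With f = 0.3034, R_B = R_A · f/(1−f) = 1.32 × 0.4355 = 0.5748 Ω.

R_B ≈ 0.575 Ω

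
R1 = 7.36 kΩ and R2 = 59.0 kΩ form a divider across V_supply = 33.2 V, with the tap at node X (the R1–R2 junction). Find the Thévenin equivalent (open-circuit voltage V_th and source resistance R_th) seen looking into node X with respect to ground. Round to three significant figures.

Open-circuit (no load on X): V_th = V_supply · R2/(R1 + R2) = 33.2 × 59.0/(7.360 + 59.0) = 29.52 V.
With V_supply suppressed (replaced by a short), R_th = R1 ‖ R2 = (7.360 × 59.0)/(7.360 + 59.0) = 6.544 kΩ.

V_th ≈ 29.5 V, R_th ≈ 6.54 kΩ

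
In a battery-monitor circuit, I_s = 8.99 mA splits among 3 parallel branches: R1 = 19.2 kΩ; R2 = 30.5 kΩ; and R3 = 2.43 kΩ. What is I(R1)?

I ≈ 0.943 mA

Conductances: ΣG = 1/19.2 + 1/30.5 + 1/2.43 = 0.4964 (1/kΩ).
Current divider: I(R1) = I_s · G_k/ΣG = 8.99 × (0.05208/0.4964) = 8.99 × 0.1049 = 0.9433 mA.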